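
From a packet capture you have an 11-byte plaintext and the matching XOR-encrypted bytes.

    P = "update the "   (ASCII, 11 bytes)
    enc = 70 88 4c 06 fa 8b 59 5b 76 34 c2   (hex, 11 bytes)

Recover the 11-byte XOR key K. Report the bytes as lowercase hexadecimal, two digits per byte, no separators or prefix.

Since enc = P ⊕ K, XORing both sides with P gives K = P ⊕ enc.
byte 0: 117 ⊕ 112 =   5
byte 1: 112 ⊕ 136 = 248
byte 2: 100 ⊕  76 =  40
byte 3:  97 ⊕   6 = 103
byte 4: 116 ⊕ 250 = 142
byte 5: 101 ⊕ 139 = 238
byte 6:  32 ⊕  89 = 121
byte 7: 116 ⊕  91 =  47
byte 8: 104 ⊕ 118 =  30
byte 9: 101 ⊕  52 =  81
byte 10:  32 ⊕ 194 = 226

05f828678eee792f1e51e2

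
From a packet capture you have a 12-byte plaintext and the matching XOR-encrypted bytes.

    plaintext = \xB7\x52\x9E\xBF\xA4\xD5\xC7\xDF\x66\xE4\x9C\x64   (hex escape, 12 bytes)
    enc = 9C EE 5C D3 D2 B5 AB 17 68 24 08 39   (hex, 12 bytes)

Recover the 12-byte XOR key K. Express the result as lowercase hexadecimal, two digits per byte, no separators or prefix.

Since enc = plaintext ⊕ K, XORing both sides with plaintext gives K = plaintext ⊕ enc.
byte 0: 10110111 xor 10011100 = 00101011
byte 1: 01010010 xor 11101110 = 10111100
byte 2: 10011110 xor 01011100 = 11000010
byte 3: 10111111 xor 11010011 = 01101100
byte 4: 10100100 xor 11010010 = 01110110
byte 5: 11010101 xor 10110101 = 01100000
byte 6: 11000111 xor 10101011 = 01101100
byte 7: 11011111 xor 00010111 = 11001000
byte 8: 01100110 xor 01101000 = 00001110
byte 9: 11100100 xor 00100100 = 11000000
byte 10: 10011100 xor 00001000 = 10010100
byte 11: 01100100 xor 00111001 = 01011101

2bbcc26c76606cc80ec0945d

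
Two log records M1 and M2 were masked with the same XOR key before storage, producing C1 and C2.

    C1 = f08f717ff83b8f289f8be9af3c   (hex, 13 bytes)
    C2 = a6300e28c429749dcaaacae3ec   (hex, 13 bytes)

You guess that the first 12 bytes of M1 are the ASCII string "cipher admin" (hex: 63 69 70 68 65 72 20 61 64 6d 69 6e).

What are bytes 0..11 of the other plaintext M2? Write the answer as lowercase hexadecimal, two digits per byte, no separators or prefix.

First, C1 ⊕ C2 = (M1 ⊕ K) ⊕ (M2 ⊕ K) = M1 ⊕ M2, so the key drops out. Then M2 = (M1 ⊕ M2) ⊕ M1 over the first 12 bytes.
byte 0: (f0 ^ a6) ^ 63 = 56 ^ 63 = 35
byte 1: (8f ^ 30) ^ 69 = bf ^ 69 = d6
byte 2: (71 ^ 0e) ^ 70 = 7f ^ 70 = 0f
byte 3: (7f ^ 28) ^ 68 = 57 ^ 68 = 3f
byte 4: (f8 ^ c4) ^ 65 = 3c ^ 65 = 59
byte 5: (3b ^ 29) ^ 72 = 12 ^ 72 = 60
byte 6: (8f ^ 74) ^ 20 = fb ^ 20 = db
byte 7: (28 ^ 9d) ^ 61 = b5 ^ 61 = d4
byte 8: (9f ^ ca) ^ 64 = 55 ^ 64 = 31
byte 9: (8b ^ aa) ^ 6d = 21 ^ 6d = 4c
byte 10: (e9 ^ ca) ^ 69 = 23 ^ 69 = 4a
byte 11: (af ^ e3) ^ 6e = 4c ^ 6e = 22

35d60f3f5960dbd4314c4a22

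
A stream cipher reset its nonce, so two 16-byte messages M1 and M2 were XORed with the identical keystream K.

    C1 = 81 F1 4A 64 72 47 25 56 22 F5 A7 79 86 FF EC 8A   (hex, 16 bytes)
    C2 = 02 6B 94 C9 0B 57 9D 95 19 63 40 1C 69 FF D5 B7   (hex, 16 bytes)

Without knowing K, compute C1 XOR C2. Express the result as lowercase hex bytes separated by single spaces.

83 9a de ad 79 10 b8 c3 3b 96 e7 65 ef 00 39 3d

C1 ⊕ C2 = (M1 ⊕ K) ⊕ (M2 ⊕ K) = M1 ⊕ M2 — the shared key cancels under XOR.
129 XOR   2 = 131
241 XOR 107 = 154
 74 XOR 148 = 222
100 XOR 201 = 173
114 XOR  11 = 121
 71 XOR  87 =  16
 37 XOR 157 = 184
 86 XOR 149 = 195
 34 XOR  25 =  59
245 XOR  99 = 150
167 XOR  64 = 231
121 XOR  28 = 101
134 XOR 105 = 239
255 XOR 255 =   0
236 XOR 213 =  57
138 XOR 183 =  61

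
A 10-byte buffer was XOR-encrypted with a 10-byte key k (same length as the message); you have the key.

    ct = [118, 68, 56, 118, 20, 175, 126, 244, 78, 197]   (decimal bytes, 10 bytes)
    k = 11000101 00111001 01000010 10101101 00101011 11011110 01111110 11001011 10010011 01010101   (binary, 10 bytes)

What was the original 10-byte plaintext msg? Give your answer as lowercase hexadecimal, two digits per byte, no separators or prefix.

byte 0: 01110110 XOR 11000101 = 10110011
byte 1: 01000100 XOR 00111001 = 01111101
byte 2: 00111000 XOR 01000010 = 01111010
byte 3: 01110110 XOR 10101101 = 11011011
byte 4: 00010100 XOR 00101011 = 00111111
byte 5: 10101111 XOR 11011110 = 01110001
byte 6: 01111110 XOR 01111110 = 00000000
byte 7: 11110100 XOR 11001011 = 00111111
byte 8: 01001110 XOR 10010011 = 11011101
byte 9: 11000101 XOR 01010101 = 10010000

b37d7adb3f71003fdd90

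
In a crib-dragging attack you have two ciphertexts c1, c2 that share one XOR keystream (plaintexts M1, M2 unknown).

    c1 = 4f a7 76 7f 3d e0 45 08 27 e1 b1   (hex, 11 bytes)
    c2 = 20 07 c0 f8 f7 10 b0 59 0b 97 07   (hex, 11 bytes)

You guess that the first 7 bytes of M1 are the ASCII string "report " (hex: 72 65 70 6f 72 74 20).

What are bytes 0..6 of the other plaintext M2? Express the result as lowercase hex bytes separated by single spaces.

First, c1 ⊕ c2 = (M1 ⊕ K) ⊕ (M2 ⊕ K) = M1 ⊕ M2, so the key drops out. Then M2 = (M1 ⊕ M2) ⊕ M1 over the first 7 bytes.
byte 0: (4f ^ 20) ^ 72 = 6f ^ 72 = 1d
byte 1: (a7 ^ 07) ^ 65 = a0 ^ 65 = c5
byte 2: (76 ^ c0) ^ 70 = b6 ^ 70 = c6
byte 3: (7f ^ f8) ^ 6f = 87 ^ 6f = e8
byte 4: (3d ^ f7) ^ 72 = ca ^ 72 = b8
byte 5: (e0 ^ 10) ^ 74 = f0 ^ 74 = 84
byte 6: (45 ^ b0) ^ 20 = f5 ^ 20 = d5

1d c5 c6 e8 b8 84 d5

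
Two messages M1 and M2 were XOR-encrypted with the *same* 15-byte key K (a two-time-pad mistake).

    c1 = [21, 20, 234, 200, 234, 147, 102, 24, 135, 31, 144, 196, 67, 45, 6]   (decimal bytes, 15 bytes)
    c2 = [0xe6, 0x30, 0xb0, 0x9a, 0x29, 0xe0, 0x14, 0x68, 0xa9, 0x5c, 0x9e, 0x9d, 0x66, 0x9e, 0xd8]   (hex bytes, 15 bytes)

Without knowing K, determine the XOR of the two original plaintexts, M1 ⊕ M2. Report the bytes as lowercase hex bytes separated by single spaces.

c1 ⊕ c2 = (M1 ⊕ K) ⊕ (M2 ⊕ K) = M1 ⊕ M2 — the shared key cancels under XOR.
00010101 ^ 11100110 = 11110011
00010100 ^ 00110000 = 00100100
11101010 ^ 10110000 = 01011010
11001000 ^ 10011010 = 01010010
11101010 ^ 00101001 = 11000011
10010011 ^ 11100000 = 01110011
01100110 ^ 00010100 = 01110010
00011000 ^ 01101000 = 01110000
10000111 ^ 10101001 = 00101110
00011111 ^ 01011100 = 01000011
10010000 ^ 10011110 = 00001110
11000100 ^ 10011101 = 01011001
01000011 ^ 01100110 = 00100101
00101101 ^ 10011110 = 10110011
00000110 ^ 11011000 = 11011110

f3 24 5a 52 c3 73 72 70 2e 43 0e 59 25 b3 de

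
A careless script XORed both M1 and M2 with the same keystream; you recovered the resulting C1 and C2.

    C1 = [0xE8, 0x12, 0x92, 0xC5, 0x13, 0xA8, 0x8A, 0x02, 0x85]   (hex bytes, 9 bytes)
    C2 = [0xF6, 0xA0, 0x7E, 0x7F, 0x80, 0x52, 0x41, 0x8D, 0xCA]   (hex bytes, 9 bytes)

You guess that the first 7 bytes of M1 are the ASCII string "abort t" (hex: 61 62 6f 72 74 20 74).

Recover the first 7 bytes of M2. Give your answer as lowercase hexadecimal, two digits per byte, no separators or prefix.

First, C1 ⊕ C2 = (M1 ⊕ K) ⊕ (M2 ⊕ K) = M1 ⊕ M2, so the key drops out. Then M2 = (M1 ⊕ M2) ⊕ M1 over the first 7 bytes.
byte 0: (e8 XOR f6) XOR 61 = 1e XOR 61 = 7f
byte 1: (12 XOR a0) XOR 62 = b2 XOR 62 = d0
byte 2: (92 XOR 7e) XOR 6f = ec XOR 6f = 83
byte 3: (c5 XOR 7f) XOR 72 = ba XOR 72 = c8
byte 4: (13 XOR 80) XOR 74 = 93 XOR 74 = e7
byte 5: (a8 XOR 52) XOR 20 = fa XOR 20 = da
byte 6: (8a XOR 41) XOR 74 = cb XOR 74 = bf

7fd083c8e7dabf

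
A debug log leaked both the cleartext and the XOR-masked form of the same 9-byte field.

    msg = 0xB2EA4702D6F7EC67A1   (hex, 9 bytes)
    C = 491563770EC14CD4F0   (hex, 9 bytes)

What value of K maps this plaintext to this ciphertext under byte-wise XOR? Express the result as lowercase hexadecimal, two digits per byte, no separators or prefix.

Since C = msg ⊕ K, XORing both sides with msg gives K = msg ⊕ C.
178 ⊕  73 = 251
234 ⊕  21 = 255
 71 ⊕  99 =  36
  2 ⊕ 119 = 117
214 ⊕  14 = 216
247 ⊕ 193 =  54
236 ⊕  76 = 160
103 ⊕ 212 = 179
161 ⊕ 240 =  81

fbff2475d836a0b351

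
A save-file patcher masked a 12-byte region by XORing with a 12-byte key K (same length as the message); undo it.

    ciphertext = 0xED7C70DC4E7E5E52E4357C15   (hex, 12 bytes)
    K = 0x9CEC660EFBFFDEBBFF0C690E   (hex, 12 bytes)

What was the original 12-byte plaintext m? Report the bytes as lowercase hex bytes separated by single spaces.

11101101 xor 10011100 = 01110001
01111100 xor 11101100 = 10010000
01110000 xor 01100110 = 00010110
11011100 xor 00001110 = 11010010
01001110 xor 11111011 = 10110101
01111110 xor 11111111 = 10000001
01011110 xor 11011110 = 10000000
01010010 xor 10111011 = 11101001
11100100 xor 11111111 = 00011011
00110101 xor 00001100 = 00111001
01111100 xor 01101001 = 00010101
00010101 xor 00001110 = 00011011

71 90 16 d2 b5 81 80 e9 1b 39 15 1b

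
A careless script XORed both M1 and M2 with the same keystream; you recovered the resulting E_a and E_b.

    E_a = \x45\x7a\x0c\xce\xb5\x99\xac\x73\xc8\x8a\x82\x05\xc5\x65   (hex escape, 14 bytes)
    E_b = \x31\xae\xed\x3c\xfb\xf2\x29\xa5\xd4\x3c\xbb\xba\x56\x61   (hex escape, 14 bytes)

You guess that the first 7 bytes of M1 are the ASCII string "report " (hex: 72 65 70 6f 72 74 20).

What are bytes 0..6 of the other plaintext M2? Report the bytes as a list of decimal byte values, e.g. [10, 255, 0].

First, E_a ⊕ E_b = (M1 ⊕ K) ⊕ (M2 ⊕ K) = M1 ⊕ M2, so the key drops out. Then M2 = (M1 ⊕ M2) ⊕ M1 over the first 7 bytes.
byte 0: (45 xor 31) xor 72 = 74 xor 72 = 06
byte 1: (7a xor ae) xor 65 = d4 xor 65 = b1
byte 2: (0c xor ed) xor 70 = e1 xor 70 = 91
byte 3: (ce xor 3c) xor 6f = f2 xor 6f = 9d
byte 4: (b5 xor fb) xor 72 = 4e xor 72 = 3c
byte 5: (99 xor f2) xor 74 = 6b xor 74 = 1f
byte 6: (ac xor 29) xor 20 = 85 xor 20 = a5

[6, 177, 145, 157, 60, 31, 165]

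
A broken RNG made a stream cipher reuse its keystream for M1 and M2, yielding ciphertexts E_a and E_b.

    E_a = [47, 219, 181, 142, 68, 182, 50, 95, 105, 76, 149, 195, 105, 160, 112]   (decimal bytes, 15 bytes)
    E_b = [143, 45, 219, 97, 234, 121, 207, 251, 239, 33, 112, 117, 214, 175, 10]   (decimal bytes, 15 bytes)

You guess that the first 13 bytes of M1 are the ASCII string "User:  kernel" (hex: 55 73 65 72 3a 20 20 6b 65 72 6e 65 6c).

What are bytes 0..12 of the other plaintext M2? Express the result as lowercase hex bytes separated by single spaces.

f5 85 0b 9d 94 ef dd cf e3 1f 8b d3 d3

First, E_a ⊕ E_b = (M1 ⊕ K) ⊕ (M2 ⊕ K) = M1 ⊕ M2, so the key drops out. Then M2 = (M1 ⊕ M2) ⊕ M1 over the first 13 bytes.
byte 0: (2f XOR 8f) XOR 55 = a0 XOR 55 = f5
byte 1: (db XOR 2d) XOR 73 = f6 XOR 73 = 85
byte 2: (b5 XOR db) XOR 65 = 6e XOR 65 = 0b
byte 3: (8e XOR 61) XOR 72 = ef XOR 72 = 9d
byte 4: (44 XOR ea) XOR 3a = ae XOR 3a = 94
byte 5: (b6 XOR 79) XOR 20 = cf XOR 20 = ef
byte 6: (32 XOR cf) XOR 20 = fd XOR 20 = dd
byte 7: (5f XOR fb) XOR 6b = a4 XOR 6b = cf
byte 8: (69 XOR ef) XOR 65 = 86 XOR 65 = e3
byte 9: (4c XOR 21) XOR 72 = 6d XOR 72 = 1f
byte 10: (95 XOR 70) XOR 6e = e5 XOR 6e = 8b
byte 11: (c3 XOR 75) XOR 65 = b6 XOR 65 = d3
byte 12: (69 XOR d6) XOR 6c = bf XOR 6c = d3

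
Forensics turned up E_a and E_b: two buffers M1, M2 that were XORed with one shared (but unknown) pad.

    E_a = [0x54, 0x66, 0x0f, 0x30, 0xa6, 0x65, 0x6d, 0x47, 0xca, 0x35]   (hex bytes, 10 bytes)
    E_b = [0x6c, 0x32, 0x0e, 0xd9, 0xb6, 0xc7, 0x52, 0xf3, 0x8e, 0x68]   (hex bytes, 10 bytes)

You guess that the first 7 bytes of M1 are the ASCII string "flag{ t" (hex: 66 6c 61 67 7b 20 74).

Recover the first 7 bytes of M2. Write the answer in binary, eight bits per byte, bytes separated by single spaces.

First, E_a ⊕ E_b = (M1 ⊕ K) ⊕ (M2 ⊕ K) = M1 ⊕ M2, so the key drops out. Then M2 = (M1 ⊕ M2) ⊕ M1 over the first 7 bytes.
byte 0: (54 xor 6c) xor 66 = 38 xor 66 = 5e
byte 1: (66 xor 32) xor 6c = 54 xor 6c = 38
byte 2: (0f xor 0e) xor 61 = 01 xor 61 = 60
byte 3: (30 xor d9) xor 67 = e9 xor 67 = 8e
byte 4: (a6 xor b6) xor 7b = 10 xor 7b = 6b
byte 5: (65 xor c7) xor 20 = a2 xor 20 = 82
byte 6: (6d xor 52) xor 74 = 3f xor 74 = 4b

01011110 00111000 01100000 10001110 01101011 10000010 01001011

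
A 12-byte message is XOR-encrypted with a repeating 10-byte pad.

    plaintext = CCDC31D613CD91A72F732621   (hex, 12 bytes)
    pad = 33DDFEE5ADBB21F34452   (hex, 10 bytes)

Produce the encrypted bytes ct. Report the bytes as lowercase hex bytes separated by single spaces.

The 10-byte key repeats, so the effective keystream is 33 dd fe e5 ad bb 21 f3 44 52 33 dd.
byte 0: cc ⊕ 33 = ff
byte 1: dc ⊕ dd = 01
byte 2: 31 ⊕ fe = cf
byte 3: d6 ⊕ e5 = 33
byte 4: 13 ⊕ ad = be
byte 5: cd ⊕ bb = 76
byte 6: 91 ⊕ 21 = b0
byte 7: a7 ⊕ f3 = 54
byte 8: 2f ⊕ 44 = 6b
byte 9: 73 ⊕ 52 = 21
byte 10: 26 ⊕ 33 = 15
byte 11: 21 ⊕ dd = fc

ff 01 cf 33 be 76 b0 54 6b 21 15 fc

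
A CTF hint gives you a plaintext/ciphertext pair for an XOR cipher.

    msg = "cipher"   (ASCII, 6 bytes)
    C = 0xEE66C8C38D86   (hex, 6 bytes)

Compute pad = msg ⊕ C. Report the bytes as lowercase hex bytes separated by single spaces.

8d 0f b8 ab e8 f4

Since C = msg ⊕ pad, XORing both sides with msg gives pad = msg ⊕ C.
byte 0:  99 xor 238 = 141
byte 1: 105 xor 102 =  15
byte 2: 112 xor 200 = 184
byte 3: 104 xor 195 = 171
byte 4: 101 xor 141 = 232
byte 5: 114 xor 134 = 244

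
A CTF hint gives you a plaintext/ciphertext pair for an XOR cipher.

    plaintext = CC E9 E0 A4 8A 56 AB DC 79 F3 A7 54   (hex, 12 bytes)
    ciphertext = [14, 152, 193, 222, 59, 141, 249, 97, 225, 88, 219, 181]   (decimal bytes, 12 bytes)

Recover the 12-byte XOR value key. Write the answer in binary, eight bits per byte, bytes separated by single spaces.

11000010 01110001 00100001 01111010 10110001 11011011 01010010 10111101 10011000 10101011 01111100 11100001

Since ciphertext = plaintext ⊕ key, XORing both sides with plaintext gives key = plaintext ⊕ ciphertext.
cc ^ 0e = c2
e9 ^ 98 = 71
e0 ^ c1 = 21
a4 ^ de = 7a
8a ^ 3b = b1
56 ^ 8d = db
ab ^ f9 = 52
dc ^ 61 = bd
79 ^ e1 = 98
f3 ^ 58 = ab
a7 ^ db = 7c
54 ^ b5 = e1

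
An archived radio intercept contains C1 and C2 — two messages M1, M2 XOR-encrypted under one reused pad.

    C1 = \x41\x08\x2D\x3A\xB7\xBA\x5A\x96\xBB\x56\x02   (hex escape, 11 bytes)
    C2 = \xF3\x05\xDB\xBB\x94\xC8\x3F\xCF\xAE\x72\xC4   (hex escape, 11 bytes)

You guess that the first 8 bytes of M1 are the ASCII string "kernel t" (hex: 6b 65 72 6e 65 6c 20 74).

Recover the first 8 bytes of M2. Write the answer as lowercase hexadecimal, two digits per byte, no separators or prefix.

d96884ef461e452d

First, C1 ⊕ C2 = (M1 ⊕ K) ⊕ (M2 ⊕ K) = M1 ⊕ M2, so the key drops out. Then M2 = (M1 ⊕ M2) ⊕ M1 over the first 8 bytes.
byte 0: (41 ⊕ f3) ⊕ 6b = b2 ⊕ 6b = d9
byte 1: (08 ⊕ 05) ⊕ 65 = 0d ⊕ 65 = 68
byte 2: (2d ⊕ db) ⊕ 72 = f6 ⊕ 72 = 84
byte 3: (3a ⊕ bb) ⊕ 6e = 81 ⊕ 6e = ef
byte 4: (b7 ⊕ 94) ⊕ 65 = 23 ⊕ 65 = 46
byte 5: (ba ⊕ c8) ⊕ 6c = 72 ⊕ 6c = 1e
byte 6: (5a ⊕ 3f) ⊕ 20 = 65 ⊕ 20 = 45
byte 7: (96 ⊕ cf) ⊕ 74 = 59 ⊕ 74 = 2d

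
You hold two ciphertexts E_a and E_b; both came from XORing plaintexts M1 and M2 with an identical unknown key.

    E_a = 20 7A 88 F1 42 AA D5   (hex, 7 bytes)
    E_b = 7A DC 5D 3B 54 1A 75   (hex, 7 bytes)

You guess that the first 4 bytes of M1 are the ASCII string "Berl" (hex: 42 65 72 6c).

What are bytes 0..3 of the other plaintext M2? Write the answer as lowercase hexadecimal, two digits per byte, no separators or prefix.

First, E_a ⊕ E_b = (M1 ⊕ K) ⊕ (M2 ⊕ K) = M1 ⊕ M2, so the key drops out. Then M2 = (M1 ⊕ M2) ⊕ M1 over the first 4 bytes.
byte 0: (20 ^ 7a) ^ 42 = 5a ^ 42 = 18
byte 1: (7a ^ dc) ^ 65 = a6 ^ 65 = c3
byte 2: (88 ^ 5d) ^ 72 = d5 ^ 72 = a7
byte 3: (f1 ^ 3b) ^ 6c = ca ^ 6c = a6

18c3a7a6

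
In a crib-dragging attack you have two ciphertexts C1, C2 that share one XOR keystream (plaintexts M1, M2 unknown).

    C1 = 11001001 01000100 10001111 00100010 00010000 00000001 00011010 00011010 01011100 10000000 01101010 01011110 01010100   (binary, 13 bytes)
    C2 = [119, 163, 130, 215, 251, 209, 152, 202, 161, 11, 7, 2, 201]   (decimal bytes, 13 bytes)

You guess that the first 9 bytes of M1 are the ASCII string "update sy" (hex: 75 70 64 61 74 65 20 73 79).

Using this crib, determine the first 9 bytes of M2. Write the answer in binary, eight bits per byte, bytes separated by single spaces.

11001011 10010111 01101001 10010100 10011111 10110101 10100010 10100011 10000100

First, C1 ⊕ C2 = (M1 ⊕ K) ⊕ (M2 ⊕ K) = M1 ⊕ M2, so the key drops out. Then M2 = (M1 ⊕ M2) ⊕ M1 over the first 9 bytes.
byte 0: (c9 ⊕ 77) ⊕ 75 = be ⊕ 75 = cb
byte 1: (44 ⊕ a3) ⊕ 70 = e7 ⊕ 70 = 97
byte 2: (8f ⊕ 82) ⊕ 64 = 0d ⊕ 64 = 69
byte 3: (22 ⊕ d7) ⊕ 61 = f5 ⊕ 61 = 94
byte 4: (10 ⊕ fb) ⊕ 74 = eb ⊕ 74 = 9f
byte 5: (01 ⊕ d1) ⊕ 65 = d0 ⊕ 65 = b5
byte 6: (1a ⊕ 98) ⊕ 20 = 82 ⊕ 20 = a2
byte 7: (1a ⊕ ca) ⊕ 73 = d0 ⊕ 73 = a3
byte 8: (5c ⊕ a1) ⊕ 79 = fd ⊕ 79 = 84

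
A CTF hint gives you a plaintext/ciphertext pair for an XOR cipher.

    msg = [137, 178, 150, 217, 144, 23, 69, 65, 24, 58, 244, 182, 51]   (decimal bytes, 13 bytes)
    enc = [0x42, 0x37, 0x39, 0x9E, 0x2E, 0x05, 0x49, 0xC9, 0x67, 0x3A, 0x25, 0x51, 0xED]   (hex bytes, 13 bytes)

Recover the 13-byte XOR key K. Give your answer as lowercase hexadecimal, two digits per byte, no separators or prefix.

cb85af47be120c887f00d1e7de

Since enc = msg ⊕ K, XORing both sides with msg gives K = msg ⊕ enc.
89 XOR 42 = cb
b2 XOR 37 = 85
96 XOR 39 = af
d9 XOR 9e = 47
90 XOR 2e = be
17 XOR 05 = 12
45 XOR 49 = 0c
41 XOR c9 = 88
18 XOR 67 = 7f
3a XOR 3a = 00
f4 XOR 25 = d1
b6 XOR 51 = e7
33 XOR ed = de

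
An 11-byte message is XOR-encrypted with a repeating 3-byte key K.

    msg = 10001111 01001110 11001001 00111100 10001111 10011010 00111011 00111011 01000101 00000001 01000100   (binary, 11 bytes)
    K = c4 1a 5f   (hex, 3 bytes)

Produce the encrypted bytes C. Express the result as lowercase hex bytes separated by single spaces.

The 3-byte key repeats, so the effective keystream is c4 1a 5f c4 1a 5f c4 1a 5f c4 1a.
byte 0: 10001111 xor 11000100 = 01001011
byte 1: 01001110 xor 00011010 = 01010100
byte 2: 11001001 xor 01011111 = 10010110
byte 3: 00111100 xor 11000100 = 11111000
byte 4: 10001111 xor 00011010 = 10010101
byte 5: 10011010 xor 01011111 = 11000101
byte 6: 00111011 xor 11000100 = 11111111
byte 7: 00111011 xor 00011010 = 00100001
byte 8: 01000101 xor 01011111 = 00011010
byte 9: 00000001 xor 11000100 = 11000101
byte 10: 01000100 xor 00011010 = 01011110

4b 54 96 f8 95 c5 ff 21 1a c5 5e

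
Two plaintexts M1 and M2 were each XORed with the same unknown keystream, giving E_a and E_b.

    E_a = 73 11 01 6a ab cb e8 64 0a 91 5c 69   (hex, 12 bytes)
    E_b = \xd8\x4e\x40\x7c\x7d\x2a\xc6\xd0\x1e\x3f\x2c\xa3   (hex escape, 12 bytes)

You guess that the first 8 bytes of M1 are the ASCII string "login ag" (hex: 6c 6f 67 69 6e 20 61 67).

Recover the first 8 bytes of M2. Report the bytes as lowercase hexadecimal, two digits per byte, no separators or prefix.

First, E_a ⊕ E_b = (M1 ⊕ K) ⊕ (M2 ⊕ K) = M1 ⊕ M2, so the key drops out. Then M2 = (M1 ⊕ M2) ⊕ M1 over the first 8 bytes.
byte 0: (73 XOR d8) XOR 6c = ab XOR 6c = c7
byte 1: (11 XOR 4e) XOR 6f = 5f XOR 6f = 30
byte 2: (01 XOR 40) XOR 67 = 41 XOR 67 = 26
byte 3: (6a XOR 7c) XOR 69 = 16 XOR 69 = 7f
byte 4: (ab XOR 7d) XOR 6e = d6 XOR 6e = b8
byte 5: (cb XOR 2a) XOR 20 = e1 XOR 20 = c1
byte 6: (e8 XOR c6) XOR 61 = 2e XOR 61 = 4f
byte 7: (64 XOR d0) XOR 67 = b4 XOR 67 = d3

c730267fb8c14fd3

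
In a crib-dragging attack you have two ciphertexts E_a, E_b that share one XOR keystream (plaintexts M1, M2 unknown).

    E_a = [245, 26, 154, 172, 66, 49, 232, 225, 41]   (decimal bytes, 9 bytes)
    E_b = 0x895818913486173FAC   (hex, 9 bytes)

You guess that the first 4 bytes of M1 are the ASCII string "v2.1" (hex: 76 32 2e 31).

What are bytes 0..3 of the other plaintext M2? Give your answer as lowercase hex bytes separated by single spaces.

0a 70 ac 0c

First, E_a ⊕ E_b = (M1 ⊕ K) ⊕ (M2 ⊕ K) = M1 ⊕ M2, so the key drops out. Then M2 = (M1 ⊕ M2) ⊕ M1 over the first 4 bytes.
byte 0: (f5 ⊕ 89) ⊕ 76 = 7c ⊕ 76 = 0a
byte 1: (1a ⊕ 58) ⊕ 32 = 42 ⊕ 32 = 70
byte 2: (9a ⊕ 18) ⊕ 2e = 82 ⊕ 2e = ac
byte 3: (ac ⊕ 91) ⊕ 31 = 3d ⊕ 31 = 0c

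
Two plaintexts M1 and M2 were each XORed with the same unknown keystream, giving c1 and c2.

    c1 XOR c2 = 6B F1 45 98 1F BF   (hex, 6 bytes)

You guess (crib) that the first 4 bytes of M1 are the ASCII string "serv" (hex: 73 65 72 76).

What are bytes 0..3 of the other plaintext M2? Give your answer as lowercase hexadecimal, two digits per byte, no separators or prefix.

Since c1 ⊕ c2 = M1 ⊕ M2, XORing with the guessed M1 bytes yields the corresponding M2 bytes: M2 = (c1 ⊕ c2) ⊕ M1.
6b XOR 73 = 18
f1 XOR 65 = 94
45 XOR 72 = 37
98 XOR 76 = ee

189437ee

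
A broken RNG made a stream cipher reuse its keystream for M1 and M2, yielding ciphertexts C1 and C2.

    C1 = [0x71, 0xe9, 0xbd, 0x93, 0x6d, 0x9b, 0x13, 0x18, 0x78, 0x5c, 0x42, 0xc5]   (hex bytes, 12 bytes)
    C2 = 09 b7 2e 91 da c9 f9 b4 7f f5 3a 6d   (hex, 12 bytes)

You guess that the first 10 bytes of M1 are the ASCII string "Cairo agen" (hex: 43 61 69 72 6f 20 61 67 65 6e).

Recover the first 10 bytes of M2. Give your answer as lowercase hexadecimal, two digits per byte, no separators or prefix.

First, C1 ⊕ C2 = (M1 ⊕ K) ⊕ (M2 ⊕ K) = M1 ⊕ M2, so the key drops out. Then M2 = (M1 ⊕ M2) ⊕ M1 over the first 10 bytes.
byte 0: (71 xor 09) xor 43 = 78 xor 43 = 3b
byte 1: (e9 xor b7) xor 61 = 5e xor 61 = 3f
byte 2: (bd xor 2e) xor 69 = 93 xor 69 = fa
byte 3: (93 xor 91) xor 72 = 02 xor 72 = 70
byte 4: (6d xor da) xor 6f = b7 xor 6f = d8
byte 5: (9b xor c9) xor 20 = 52 xor 20 = 72
byte 6: (13 xor f9) xor 61 = ea xor 61 = 8b
byte 7: (18 xor b4) xor 67 = ac xor 67 = cb
byte 8: (78 xor 7f) xor 65 = 07 xor 65 = 62
byte 9: (5c xor f5) xor 6e = a9 xor 6e = c7

3b3ffa70d8728bcb62c7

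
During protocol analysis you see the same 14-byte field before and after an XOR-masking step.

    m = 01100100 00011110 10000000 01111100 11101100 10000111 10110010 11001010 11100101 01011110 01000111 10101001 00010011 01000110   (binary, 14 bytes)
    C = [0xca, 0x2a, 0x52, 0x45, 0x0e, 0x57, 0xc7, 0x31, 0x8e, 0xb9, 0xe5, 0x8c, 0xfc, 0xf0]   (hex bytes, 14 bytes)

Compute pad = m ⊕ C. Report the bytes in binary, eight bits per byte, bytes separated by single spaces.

10101110 00110100 11010010 00111001 11100010 11010000 01110101 11111011 01101011 11100111 10100010 00100101 11101111 10110110

Since C = m ⊕ pad, XORing both sides with m gives pad = m ⊕ C.
100 xor 202 = 174
 30 xor  42 =  52
128 xor  82 = 210
124 xor  69 =  57
236 xor  14 = 226
135 xor  87 = 208
178 xor 199 = 117
202 xor  49 = 251
229 xor 142 = 107
 94 xor 185 = 231
 71 xor 229 = 162
169 xor 140 =  37
 19 xor 252 = 239
 70 xor 240 = 182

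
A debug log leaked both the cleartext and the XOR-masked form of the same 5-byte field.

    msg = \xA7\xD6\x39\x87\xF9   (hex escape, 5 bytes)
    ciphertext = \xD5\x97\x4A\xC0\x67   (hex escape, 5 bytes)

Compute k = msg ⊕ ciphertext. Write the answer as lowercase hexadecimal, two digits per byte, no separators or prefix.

Since ciphertext = msg ⊕ k, XORing both sides with msg gives k = msg ⊕ ciphertext.
a7 XOR d5 = 72
d6 XOR 97 = 41
39 XOR 4a = 73
87 XOR c0 = 47
f9 XOR 67 = 9e

724173479e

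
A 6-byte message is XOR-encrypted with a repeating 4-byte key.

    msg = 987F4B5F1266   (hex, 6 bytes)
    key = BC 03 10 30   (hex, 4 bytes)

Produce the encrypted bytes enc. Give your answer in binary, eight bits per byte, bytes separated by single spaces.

00100100 01111100 01011011 01101111 10101110 01100101

The 4-byte key repeats, so the effective keystream is bc 03 10 30 bc 03.
byte 0: 98 xor bc = 24
byte 1: 7f xor 03 = 7c
byte 2: 4b xor 10 = 5b
byte 3: 5f xor 30 = 6f
byte 4: 12 xor bc = ae
byte 5: 66 xor 03 = 65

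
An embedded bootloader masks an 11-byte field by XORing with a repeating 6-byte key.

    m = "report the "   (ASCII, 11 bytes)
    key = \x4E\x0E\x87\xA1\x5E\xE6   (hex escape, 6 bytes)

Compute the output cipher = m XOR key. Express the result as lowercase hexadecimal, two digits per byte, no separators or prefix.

The 6-byte key repeats, so the effective keystream is 4e 0e 87 a1 5e e6 4e 0e 87 a1 5e.
byte 0: 72 xor 4e = 3c
byte 1: 65 xor 0e = 6b
byte 2: 70 xor 87 = f7
byte 3: 6f xor a1 = ce
byte 4: 72 xor 5e = 2c
byte 5: 74 xor e6 = 92
byte 6: 20 xor 4e = 6e
byte 7: 74 xor 0e = 7a
byte 8: 68 xor 87 = ef
byte 9: 65 xor a1 = c4
byte 10: 20 xor 5e = 7e

3c6bf7ce2c926e7aefc47e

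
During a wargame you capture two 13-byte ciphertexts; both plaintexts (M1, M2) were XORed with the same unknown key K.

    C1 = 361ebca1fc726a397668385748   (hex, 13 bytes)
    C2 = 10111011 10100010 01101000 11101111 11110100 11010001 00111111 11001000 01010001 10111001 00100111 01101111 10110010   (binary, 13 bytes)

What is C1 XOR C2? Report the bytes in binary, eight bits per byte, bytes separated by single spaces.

C1 ⊕ C2 = (M1 ⊕ K) ⊕ (M2 ⊕ K) = M1 ⊕ M2 — the shared key cancels under XOR.
36 ^ bb = 8d
1e ^ a2 = bc
bc ^ 68 = d4
a1 ^ ef = 4e
fc ^ f4 = 08
72 ^ d1 = a3
6a ^ 3f = 55
39 ^ c8 = f1
76 ^ 51 = 27
68 ^ b9 = d1
38 ^ 27 = 1f
57 ^ 6f = 38
48 ^ b2 = fa

10001101 10111100 11010100 01001110 00001000 10100011 01010101 11110001 00100111 11010001 00011111 00111000 11111010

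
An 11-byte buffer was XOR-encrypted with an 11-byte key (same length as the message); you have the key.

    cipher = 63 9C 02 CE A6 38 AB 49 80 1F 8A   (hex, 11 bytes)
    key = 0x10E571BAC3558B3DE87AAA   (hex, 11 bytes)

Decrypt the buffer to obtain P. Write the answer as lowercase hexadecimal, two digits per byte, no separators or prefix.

73797374656d2074686520

XOR is its own inverse, so applying the key byte-wise gives the result directly.
 99 ⊕  16 = 115
156 ⊕ 229 = 121
  2 ⊕ 113 = 115
206 ⊕ 186 = 116
166 ⊕ 195 = 101
 56 ⊕  85 = 109
171 ⊕ 139 =  32
 73 ⊕  61 = 116
128 ⊕ 232 = 104
 31 ⊕ 122 = 101
138 ⊕ 170 =  32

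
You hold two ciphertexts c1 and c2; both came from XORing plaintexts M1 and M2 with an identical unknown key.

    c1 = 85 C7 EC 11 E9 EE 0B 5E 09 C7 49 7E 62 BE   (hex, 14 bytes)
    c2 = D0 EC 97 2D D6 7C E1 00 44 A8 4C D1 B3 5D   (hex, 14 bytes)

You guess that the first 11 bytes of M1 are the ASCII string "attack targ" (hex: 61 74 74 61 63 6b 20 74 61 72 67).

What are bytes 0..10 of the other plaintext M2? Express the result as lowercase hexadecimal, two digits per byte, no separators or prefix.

345f0f5d5cf9ca2a2c1d62

First, c1 ⊕ c2 = (M1 ⊕ K) ⊕ (M2 ⊕ K) = M1 ⊕ M2, so the key drops out. Then M2 = (M1 ⊕ M2) ⊕ M1 over the first 11 bytes.
byte 0: (85 XOR d0) XOR 61 = 55 XOR 61 = 34
byte 1: (c7 XOR ec) XOR 74 = 2b XOR 74 = 5f
byte 2: (ec XOR 97) XOR 74 = 7b XOR 74 = 0f
byte 3: (11 XOR 2d) XOR 61 = 3c XOR 61 = 5d
byte 4: (e9 XOR d6) XOR 63 = 3f XOR 63 = 5c
byte 5: (ee XOR 7c) XOR 6b = 92 XOR 6b = f9
byte 6: (0b XOR e1) XOR 20 = ea XOR 20 = ca
byte 7: (5e XOR 00) XOR 74 = 5e XOR 74 = 2a
byte 8: (09 XOR 44) XOR 61 = 4d XOR 61 = 2c
byte 9: (c7 XOR a8) XOR 72 = 6f XOR 72 = 1d
byte 10: (49 XOR 4c) XOR 67 = 05 XOR 67 = 62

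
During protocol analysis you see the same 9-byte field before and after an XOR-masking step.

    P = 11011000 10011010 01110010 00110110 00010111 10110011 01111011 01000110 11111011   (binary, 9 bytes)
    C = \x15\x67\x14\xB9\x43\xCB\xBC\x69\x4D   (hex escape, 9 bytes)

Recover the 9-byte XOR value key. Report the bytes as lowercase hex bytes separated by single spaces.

cd fd 66 8f 54 78 c7 2f b6

Since C = P ⊕ key, XORing both sides with P gives key = P ⊕ C.
d8 ^ 15 = cd
9a ^ 67 = fd
72 ^ 14 = 66
36 ^ b9 = 8f
17 ^ 43 = 54
b3 ^ cb = 78
7b ^ bc = c7
46 ^ 69 = 2f
fb ^ 4d = b6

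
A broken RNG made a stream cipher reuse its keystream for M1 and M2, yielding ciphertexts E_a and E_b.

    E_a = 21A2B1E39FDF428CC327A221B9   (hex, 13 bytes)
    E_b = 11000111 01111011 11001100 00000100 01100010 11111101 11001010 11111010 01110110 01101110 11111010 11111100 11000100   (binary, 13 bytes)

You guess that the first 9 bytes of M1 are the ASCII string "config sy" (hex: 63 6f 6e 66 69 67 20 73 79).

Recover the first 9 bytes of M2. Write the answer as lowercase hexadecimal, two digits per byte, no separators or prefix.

First, E_a ⊕ E_b = (M1 ⊕ K) ⊕ (M2 ⊕ K) = M1 ⊕ M2, so the key drops out. Then M2 = (M1 ⊕ M2) ⊕ M1 over the first 9 bytes.
byte 0: (21 xor c7) xor 63 = e6 xor 63 = 85
byte 1: (a2 xor 7b) xor 6f = d9 xor 6f = b6
byte 2: (b1 xor cc) xor 6e = 7d xor 6e = 13
byte 3: (e3 xor 04) xor 66 = e7 xor 66 = 81
byte 4: (9f xor 62) xor 69 = fd xor 69 = 94
byte 5: (df xor fd) xor 67 = 22 xor 67 = 45
byte 6: (42 xor ca) xor 20 = 88 xor 20 = a8
byte 7: (8c xor fa) xor 73 = 76 xor 73 = 05
byte 8: (c3 xor 76) xor 79 = b5 xor 79 = cc

85b613819445a805cc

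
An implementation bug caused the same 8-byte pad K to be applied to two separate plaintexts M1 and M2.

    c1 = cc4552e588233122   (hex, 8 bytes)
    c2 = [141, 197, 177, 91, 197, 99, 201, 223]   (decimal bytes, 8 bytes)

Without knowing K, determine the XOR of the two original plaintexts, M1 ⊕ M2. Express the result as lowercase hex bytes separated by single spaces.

c1 ⊕ c2 = (M1 ⊕ K) ⊕ (M2 ⊕ K) = M1 ⊕ M2 — the shared key cancels under XOR.
cc ^ 8d = 41
45 ^ c5 = 80
52 ^ b1 = e3
e5 ^ 5b = be
88 ^ c5 = 4d
23 ^ 63 = 40
31 ^ c9 = f8
22 ^ df = fd

41 80 e3 be 4d 40 f8 fd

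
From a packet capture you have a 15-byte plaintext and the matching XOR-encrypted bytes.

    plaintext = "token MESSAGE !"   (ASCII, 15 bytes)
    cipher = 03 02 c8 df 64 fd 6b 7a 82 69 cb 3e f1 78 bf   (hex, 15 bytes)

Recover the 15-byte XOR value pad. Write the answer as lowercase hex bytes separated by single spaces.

Since cipher = plaintext ⊕ pad, XORing both sides with plaintext gives pad = plaintext ⊕ cipher.
byte 0: 74 xor 03 = 77
byte 1: 6f xor 02 = 6d
byte 2: 6b xor c8 = a3
byte 3: 65 xor df = ba
byte 4: 6e xor 64 = 0a
byte 5: 20 xor fd = dd
byte 6: 4d xor 6b = 26
byte 7: 45 xor 7a = 3f
byte 8: 53 xor 82 = d1
byte 9: 53 xor 69 = 3a
byte 10: 41 xor cb = 8a
byte 11: 47 xor 3e = 79
byte 12: 45 xor f1 = b4
byte 13: 20 xor 78 = 58
byte 14: 21 xor bf = 9e

77 6d a3 ba 0a dd 26 3f d1 3a 8a 79 b4 58 9e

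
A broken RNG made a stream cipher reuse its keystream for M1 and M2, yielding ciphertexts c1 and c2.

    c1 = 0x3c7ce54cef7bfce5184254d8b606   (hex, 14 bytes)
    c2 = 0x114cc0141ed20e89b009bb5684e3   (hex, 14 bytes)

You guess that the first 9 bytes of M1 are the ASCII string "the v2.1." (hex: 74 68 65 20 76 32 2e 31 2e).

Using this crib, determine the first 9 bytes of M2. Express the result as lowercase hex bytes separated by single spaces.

59 58 40 78 87 9b dc 5d 86

First, c1 ⊕ c2 = (M1 ⊕ K) ⊕ (M2 ⊕ K) = M1 ⊕ M2, so the key drops out. Then M2 = (M1 ⊕ M2) ⊕ M1 over the first 9 bytes.
byte 0: (3c ^ 11) ^ 74 = 2d ^ 74 = 59
byte 1: (7c ^ 4c) ^ 68 = 30 ^ 68 = 58
byte 2: (e5 ^ c0) ^ 65 = 25 ^ 65 = 40
byte 3: (4c ^ 14) ^ 20 = 58 ^ 20 = 78
byte 4: (ef ^ 1e) ^ 76 = f1 ^ 76 = 87
byte 5: (7b ^ d2) ^ 32 = a9 ^ 32 = 9b
byte 6: (fc ^ 0e) ^ 2e = f2 ^ 2e = dc
byte 7: (e5 ^ 89) ^ 31 = 6c ^ 31 = 5d
byte 8: (18 ^ b0) ^ 2e = a8 ^ 2e = 86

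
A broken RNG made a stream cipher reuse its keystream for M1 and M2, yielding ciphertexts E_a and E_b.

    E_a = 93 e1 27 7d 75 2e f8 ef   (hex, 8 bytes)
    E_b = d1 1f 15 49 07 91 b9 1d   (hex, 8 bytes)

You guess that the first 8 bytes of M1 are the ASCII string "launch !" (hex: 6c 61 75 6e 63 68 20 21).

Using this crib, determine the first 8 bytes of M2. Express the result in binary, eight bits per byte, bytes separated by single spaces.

00101110 10011111 01000111 01011010 00010001 11010111 01100001 11010011

First, E_a ⊕ E_b = (M1 ⊕ K) ⊕ (M2 ⊕ K) = M1 ⊕ M2, so the key drops out. Then M2 = (M1 ⊕ M2) ⊕ M1 over the first 8 bytes.
byte 0: (93 XOR d1) XOR 6c = 42 XOR 6c = 2e
byte 1: (e1 XOR 1f) XOR 61 = fe XOR 61 = 9f
byte 2: (27 XOR 15) XOR 75 = 32 XOR 75 = 47
byte 3: (7d XOR 49) XOR 6e = 34 XOR 6e = 5a
byte 4: (75 XOR 07) XOR 63 = 72 XOR 63 = 11
byte 5: (2e XOR 91) XOR 68 = bf XOR 68 = d7
byte 6: (f8 XOR b9) XOR 20 = 41 XOR 20 = 61
byte 7: (ef XOR 1d) XOR 21 = f2 XOR 21 = d3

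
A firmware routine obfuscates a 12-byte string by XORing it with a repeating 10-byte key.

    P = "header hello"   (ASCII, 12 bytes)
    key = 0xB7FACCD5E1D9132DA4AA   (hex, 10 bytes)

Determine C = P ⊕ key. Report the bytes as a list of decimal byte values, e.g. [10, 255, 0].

The 10-byte key repeats, so the effective keystream is b7 fa cc d5 e1 d9 13 2d a4 aa b7 fa.
byte 0: 68 xor b7 = df
byte 1: 65 xor fa = 9f
byte 2: 61 xor cc = ad
byte 3: 64 xor d5 = b1
byte 4: 65 xor e1 = 84
byte 5: 72 xor d9 = ab
byte 6: 20 xor 13 = 33
byte 7: 68 xor 2d = 45
byte 8: 65 xor a4 = c1
byte 9: 6c xor aa = c6
byte 10: 6c xor b7 = db
byte 11: 6f xor fa = 95

[223, 159, 173, 177, 132, 171, 51, 69, 193, 198, 219, 149]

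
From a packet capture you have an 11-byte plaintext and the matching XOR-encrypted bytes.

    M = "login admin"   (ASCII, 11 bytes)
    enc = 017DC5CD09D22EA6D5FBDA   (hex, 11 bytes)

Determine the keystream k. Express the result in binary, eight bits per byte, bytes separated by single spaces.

Since enc = M ⊕ k, XORing both sides with M gives k = M ⊕ enc.
6c ^ 01 = 6d
6f ^ 7d = 12
67 ^ c5 = a2
69 ^ cd = a4
6e ^ 09 = 67
20 ^ d2 = f2
61 ^ 2e = 4f
64 ^ a6 = c2
6d ^ d5 = b8
69 ^ fb = 92
6e ^ da = b4

01101101 00010010 10100010 10100100 01100111 11110010 01001111 11000010 10111000 10010010 10110100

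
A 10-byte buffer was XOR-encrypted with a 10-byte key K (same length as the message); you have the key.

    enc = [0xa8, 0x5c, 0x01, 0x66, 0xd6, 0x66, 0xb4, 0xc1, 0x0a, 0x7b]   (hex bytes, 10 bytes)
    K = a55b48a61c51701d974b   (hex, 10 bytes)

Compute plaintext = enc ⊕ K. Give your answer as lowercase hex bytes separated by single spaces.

0d 07 49 c0 ca 37 c4 dc 9d 30

XOR is its own inverse, so applying the key byte-wise gives the result directly.
168 ^ 165 =  13
 92 ^  91 =   7
  1 ^  72 =  73
102 ^ 166 = 192
214 ^  28 = 202
102 ^  81 =  55
180 ^ 112 = 196
193 ^  29 = 220
 10 ^ 151 = 157
123 ^  75 =  48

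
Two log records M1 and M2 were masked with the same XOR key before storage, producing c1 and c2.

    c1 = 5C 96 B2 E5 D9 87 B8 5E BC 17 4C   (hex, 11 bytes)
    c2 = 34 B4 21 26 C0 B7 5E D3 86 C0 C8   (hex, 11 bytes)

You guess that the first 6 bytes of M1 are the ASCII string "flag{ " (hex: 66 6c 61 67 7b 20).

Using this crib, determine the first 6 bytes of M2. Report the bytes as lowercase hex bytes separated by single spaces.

First, c1 ⊕ c2 = (M1 ⊕ K) ⊕ (M2 ⊕ K) = M1 ⊕ M2, so the key drops out. Then M2 = (M1 ⊕ M2) ⊕ M1 over the first 6 bytes.
byte 0: (5c ^ 34) ^ 66 = 68 ^ 66 = 0e
byte 1: (96 ^ b4) ^ 6c = 22 ^ 6c = 4e
byte 2: (b2 ^ 21) ^ 61 = 93 ^ 61 = f2
byte 3: (e5 ^ 26) ^ 67 = c3 ^ 67 = a4
byte 4: (d9 ^ c0) ^ 7b = 19 ^ 7b = 62
byte 5: (87 ^ b7) ^ 20 = 30 ^ 20 = 10

0e 4e f2 a4 62 10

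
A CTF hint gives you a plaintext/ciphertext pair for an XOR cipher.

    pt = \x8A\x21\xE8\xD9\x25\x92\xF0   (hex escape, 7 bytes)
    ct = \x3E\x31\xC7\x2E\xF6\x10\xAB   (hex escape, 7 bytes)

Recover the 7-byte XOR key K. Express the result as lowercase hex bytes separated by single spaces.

b4 10 2f f7 d3 82 5b

Since ct = pt ⊕ K, XORing both sides with pt gives K = pt ⊕ ct.
byte 0: 10001010 XOR 00111110 = 10110100
byte 1: 00100001 XOR 00110001 = 00010000
byte 2: 11101000 XOR 11000111 = 00101111
byte 3: 11011001 XOR 00101110 = 11110111
byte 4: 00100101 XOR 11110110 = 11010011
byte 5: 10010010 XOR 00010000 = 10000010
byte 6: 11110000 XOR 10101011 = 01011011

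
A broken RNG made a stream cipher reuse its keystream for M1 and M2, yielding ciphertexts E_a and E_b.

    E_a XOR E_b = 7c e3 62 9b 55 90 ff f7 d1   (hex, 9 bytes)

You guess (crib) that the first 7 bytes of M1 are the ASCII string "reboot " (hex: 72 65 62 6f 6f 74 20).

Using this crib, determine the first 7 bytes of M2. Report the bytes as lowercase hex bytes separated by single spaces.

0e 86 00 f4 3a e4 df

Since E_a ⊕ E_b = M1 ⊕ M2, XORing with the guessed M1 bytes yields the corresponding M2 bytes: M2 = (E_a ⊕ E_b) ⊕ M1.
7c XOR 72 = 0e
e3 XOR 65 = 86
62 XOR 62 = 00
9b XOR 6f = f4
55 XOR 6f = 3a
90 XOR 74 = e4
ff XOR 20 = df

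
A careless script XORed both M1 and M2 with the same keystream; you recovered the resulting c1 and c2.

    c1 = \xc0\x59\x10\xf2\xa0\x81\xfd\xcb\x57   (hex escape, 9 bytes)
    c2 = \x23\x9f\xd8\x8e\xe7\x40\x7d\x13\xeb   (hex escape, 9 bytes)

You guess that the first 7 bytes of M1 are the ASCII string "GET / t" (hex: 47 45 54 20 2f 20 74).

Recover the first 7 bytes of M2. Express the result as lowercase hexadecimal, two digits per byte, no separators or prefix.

a4839c5c68e1f4

First, c1 ⊕ c2 = (M1 ⊕ K) ⊕ (M2 ⊕ K) = M1 ⊕ M2, so the key drops out. Then M2 = (M1 ⊕ M2) ⊕ M1 over the first 7 bytes.
byte 0: (c0 xor 23) xor 47 = e3 xor 47 = a4
byte 1: (59 xor 9f) xor 45 = c6 xor 45 = 83
byte 2: (10 xor d8) xor 54 = c8 xor 54 = 9c
byte 3: (f2 xor 8e) xor 20 = 7c xor 20 = 5c
byte 4: (a0 xor e7) xor 2f = 47 xor 2f = 68
byte 5: (81 xor 40) xor 20 = c1 xor 20 = e1
byte 6: (fd xor 7d) xor 74 = 80 xor 74 = f4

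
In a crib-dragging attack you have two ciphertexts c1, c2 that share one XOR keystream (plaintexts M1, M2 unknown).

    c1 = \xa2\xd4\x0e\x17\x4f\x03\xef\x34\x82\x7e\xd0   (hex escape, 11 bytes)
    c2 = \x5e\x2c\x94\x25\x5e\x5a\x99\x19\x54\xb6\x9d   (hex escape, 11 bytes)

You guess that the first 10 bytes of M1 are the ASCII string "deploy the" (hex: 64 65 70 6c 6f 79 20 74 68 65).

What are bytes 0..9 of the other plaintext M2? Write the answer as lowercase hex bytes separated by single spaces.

First, c1 ⊕ c2 = (M1 ⊕ K) ⊕ (M2 ⊕ K) = M1 ⊕ M2, so the key drops out. Then M2 = (M1 ⊕ M2) ⊕ M1 over the first 10 bytes.
byte 0: (a2 xor 5e) xor 64 = fc xor 64 = 98
byte 1: (d4 xor 2c) xor 65 = f8 xor 65 = 9d
byte 2: (0e xor 94) xor 70 = 9a xor 70 = ea
byte 3: (17 xor 25) xor 6c = 32 xor 6c = 5e
byte 4: (4f xor 5e) xor 6f = 11 xor 6f = 7e
byte 5: (03 xor 5a) xor 79 = 59 xor 79 = 20
byte 6: (ef xor 99) xor 20 = 76 xor 20 = 56
byte 7: (34 xor 19) xor 74 = 2d xor 74 = 59
byte 8: (82 xor 54) xor 68 = d6 xor 68 = be
byte 9: (7e xor b6) xor 65 = c8 xor 65 = ad

98 9d ea 5e 7e 20 56 59 be ad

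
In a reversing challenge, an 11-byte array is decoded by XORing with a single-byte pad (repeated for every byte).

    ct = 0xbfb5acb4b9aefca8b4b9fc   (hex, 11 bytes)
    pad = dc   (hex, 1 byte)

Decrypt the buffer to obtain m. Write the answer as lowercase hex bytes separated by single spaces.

The 1-byte key repeats, so the effective keystream is dc dc dc dc dc dc dc dc dc dc dc.
byte 0: bf ^ dc = 63
byte 1: b5 ^ dc = 69
byte 2: ac ^ dc = 70
byte 3: b4 ^ dc = 68
byte 4: b9 ^ dc = 65
byte 5: ae ^ dc = 72
byte 6: fc ^ dc = 20
byte 7: a8 ^ dc = 74
byte 8: b4 ^ dc = 68
byte 9: b9 ^ dc = 65
byte 10: fc ^ dc = 20

63 69 70 68 65 72 20 74 68 65 20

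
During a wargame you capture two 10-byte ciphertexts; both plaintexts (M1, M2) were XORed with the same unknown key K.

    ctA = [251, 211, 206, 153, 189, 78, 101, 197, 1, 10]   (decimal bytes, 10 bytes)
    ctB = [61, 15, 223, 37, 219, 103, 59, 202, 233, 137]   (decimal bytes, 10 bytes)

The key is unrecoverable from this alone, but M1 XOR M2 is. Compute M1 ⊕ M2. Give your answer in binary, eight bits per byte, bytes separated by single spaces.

ctA ⊕ ctB = (M1 ⊕ K) ⊕ (M2 ⊕ K) = M1 ⊕ M2 — the shared key cancels under XOR.
fb ^ 3d = c6
d3 ^ 0f = dc
ce ^ df = 11
99 ^ 25 = bc
bd ^ db = 66
4e ^ 67 = 29
65 ^ 3b = 5e
c5 ^ ca = 0f
01 ^ e9 = e8
0a ^ 89 = 83

11000110 11011100 00010001 10111100 01100110 00101001 01011110 00001111 11101000 10000011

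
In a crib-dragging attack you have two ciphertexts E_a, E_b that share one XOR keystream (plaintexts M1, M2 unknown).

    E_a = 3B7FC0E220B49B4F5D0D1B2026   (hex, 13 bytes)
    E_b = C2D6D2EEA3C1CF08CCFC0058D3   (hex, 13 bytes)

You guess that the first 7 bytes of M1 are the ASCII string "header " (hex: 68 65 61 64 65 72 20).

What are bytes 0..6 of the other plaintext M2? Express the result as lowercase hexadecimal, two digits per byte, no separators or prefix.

91cc7368e60774

First, E_a ⊕ E_b = (M1 ⊕ K) ⊕ (M2 ⊕ K) = M1 ⊕ M2, so the key drops out. Then M2 = (M1 ⊕ M2) ⊕ M1 over the first 7 bytes.
byte 0: (3b ⊕ c2) ⊕ 68 = f9 ⊕ 68 = 91
byte 1: (7f ⊕ d6) ⊕ 65 = a9 ⊕ 65 = cc
byte 2: (c0 ⊕ d2) ⊕ 61 = 12 ⊕ 61 = 73
byte 3: (e2 ⊕ ee) ⊕ 64 = 0c ⊕ 64 = 68
byte 4: (20 ⊕ a3) ⊕ 65 = 83 ⊕ 65 = e6
byte 5: (b4 ⊕ c1) ⊕ 72 = 75 ⊕ 72 = 07
byte 6: (9b ⊕ cf) ⊕ 20 = 54 ⊕ 20 = 74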